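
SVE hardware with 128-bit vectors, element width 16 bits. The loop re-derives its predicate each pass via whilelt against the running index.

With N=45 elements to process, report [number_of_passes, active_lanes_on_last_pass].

register lanes = 128/16 = 8
45 elements at 8/iter → 6 passes, remainder 5 on the last

[iterations, last_vl] = [6, 5]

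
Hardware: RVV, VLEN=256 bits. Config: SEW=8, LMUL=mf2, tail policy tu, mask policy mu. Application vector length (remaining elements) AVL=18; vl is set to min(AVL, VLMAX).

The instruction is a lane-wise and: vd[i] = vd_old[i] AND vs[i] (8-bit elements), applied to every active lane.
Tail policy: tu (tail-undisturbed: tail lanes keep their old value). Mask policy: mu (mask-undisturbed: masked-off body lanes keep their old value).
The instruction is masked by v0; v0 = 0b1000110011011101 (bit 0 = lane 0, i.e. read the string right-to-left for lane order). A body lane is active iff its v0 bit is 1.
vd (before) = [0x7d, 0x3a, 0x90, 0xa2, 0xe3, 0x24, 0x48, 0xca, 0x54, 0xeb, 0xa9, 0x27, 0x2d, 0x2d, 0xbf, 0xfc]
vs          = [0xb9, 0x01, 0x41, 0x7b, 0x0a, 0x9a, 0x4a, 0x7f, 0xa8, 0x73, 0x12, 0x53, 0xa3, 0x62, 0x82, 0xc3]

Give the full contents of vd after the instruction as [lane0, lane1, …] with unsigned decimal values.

vd = [57, 58, 0, 34, 2, 36, 72, 74, 84, 235, 0, 3, 45, 45, 191, 192]

VLMAX = VLEN×LMUL/SEW = 256×1/2/8 = 16
vl ← min(18, 16) = 16
vd[0] and(0x7d,0xb9) -> 0x39
vd[1] mask-off/keep -> 0x3a
vd[2] and(0x90,0x41) -> 0x00
vd[3] and(0xa2,0x7b) -> 0x22
vd[4] and(0xe3,0x0a) -> 0x02
vd[5] mask-off/keep -> 0x24
vd[6] and(0x48,0x4a) -> 0x48
vd[7] and(0xca,0x7f) -> 0x4a
vd[8] mask-off/keep -> 0x54
vd[9] mask-off/keep -> 0xeb
vd[10] and(0xa9,0x12) -> 0x00
vd[11] and(0x27,0x53) -> 0x03
vd[12] mask-off/keep -> 0x2d
vd[13] mask-off/keep -> 0x2d
vd[14] mask-off/keep -> 0xbf
vd[15] and(0xfc,0xc3) -> 0xc0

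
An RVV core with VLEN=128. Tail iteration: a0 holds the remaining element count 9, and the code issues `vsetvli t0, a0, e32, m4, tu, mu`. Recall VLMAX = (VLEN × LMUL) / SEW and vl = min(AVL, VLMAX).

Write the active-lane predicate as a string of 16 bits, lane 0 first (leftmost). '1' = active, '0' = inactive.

VLMAX = (128 × 4) / 32 = 16 lanes
vl = min(AVL, VLMAX) = min(9, 16) = 9
bits (lane 0 leftmost): 1111111110000000

predicate = 1111111110000000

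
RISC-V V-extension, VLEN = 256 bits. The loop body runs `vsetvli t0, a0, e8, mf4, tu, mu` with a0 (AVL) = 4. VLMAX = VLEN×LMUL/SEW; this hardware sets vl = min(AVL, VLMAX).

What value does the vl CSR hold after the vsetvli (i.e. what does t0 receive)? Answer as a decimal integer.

vl = 4

VLMAX = (256 × 1/4) / 8 = 8 lanes
AVL=4 ≤ VLMAX=8, so vl = 4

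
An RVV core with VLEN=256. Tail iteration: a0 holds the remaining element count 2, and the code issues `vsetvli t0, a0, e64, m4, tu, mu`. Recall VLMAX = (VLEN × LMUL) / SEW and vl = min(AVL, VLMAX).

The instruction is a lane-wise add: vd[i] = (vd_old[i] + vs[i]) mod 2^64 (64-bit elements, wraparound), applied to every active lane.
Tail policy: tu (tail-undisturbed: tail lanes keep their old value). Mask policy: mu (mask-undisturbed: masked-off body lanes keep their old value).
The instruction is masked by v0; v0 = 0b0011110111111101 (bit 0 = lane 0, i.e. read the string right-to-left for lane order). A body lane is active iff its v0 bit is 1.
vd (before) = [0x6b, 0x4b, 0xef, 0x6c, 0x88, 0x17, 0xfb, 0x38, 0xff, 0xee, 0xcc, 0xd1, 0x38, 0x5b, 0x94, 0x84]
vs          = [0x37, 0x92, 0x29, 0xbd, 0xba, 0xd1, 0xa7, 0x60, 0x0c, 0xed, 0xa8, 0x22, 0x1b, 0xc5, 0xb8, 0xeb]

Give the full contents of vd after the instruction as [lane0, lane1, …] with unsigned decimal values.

vd = [162, 75, 239, 108, 136, 23, 251, 56, 255, 238, 204, 209, 56, 91, 148, 132]

lanes per group: 256·4/64 = 16
vl = min(AVL, VLMAX) = min(2, 16) = 2
vd[0] add(0x6b,0x37) -> 0xa2
vd[1] mask-off/keep -> 0x4b
vd[2] tail/keep -> 0xef
vd[3] tail/keep -> 0x6c
vd[4] tail/keep -> 0x88
vd[5] tail/keep -> 0x17
vd[6] tail/keep -> 0xfb
vd[7] tail/keep -> 0x38
vd[8] tail/keep -> 0xff
vd[9] tail/keep -> 0xee
vd[10] tail/keep -> 0xcc
vd[11] tail/keep -> 0xd1
vd[12] tail/keep -> 0x38
vd[13] tail/keep -> 0x5b
vd[14] tail/keep -> 0x94
vd[15] tail/keep -> 0x84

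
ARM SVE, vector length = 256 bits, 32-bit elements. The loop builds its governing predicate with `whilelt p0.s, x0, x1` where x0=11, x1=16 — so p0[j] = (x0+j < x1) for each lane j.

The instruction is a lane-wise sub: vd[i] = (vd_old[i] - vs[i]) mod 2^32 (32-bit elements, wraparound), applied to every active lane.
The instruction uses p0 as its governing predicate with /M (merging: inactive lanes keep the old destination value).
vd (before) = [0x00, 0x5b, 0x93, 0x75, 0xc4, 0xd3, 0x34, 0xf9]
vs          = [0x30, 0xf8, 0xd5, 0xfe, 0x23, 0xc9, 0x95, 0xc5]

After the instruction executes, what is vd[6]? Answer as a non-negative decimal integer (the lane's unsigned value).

256-bit reg / 32-bit elem → 8 lanes
active while 11+j < 16, i.e. j ∈ [0,5) capped at 8 ⇒ 5
  i=0: sub(0x00,0x30) → 4294967248
  i=1: sub(0x5b,0xf8) → 4294967139
  i=2: sub(0x93,0xd5) → 4294967230
  i=3: sub(0x75,0xfe) → 4294967159
  i=4: sub(0xc4,0x23) → 161
  i=5: tail/keep → 211
  i=6: tail/keep → 52
  i=7: tail/keep → 249

vd[6] = 52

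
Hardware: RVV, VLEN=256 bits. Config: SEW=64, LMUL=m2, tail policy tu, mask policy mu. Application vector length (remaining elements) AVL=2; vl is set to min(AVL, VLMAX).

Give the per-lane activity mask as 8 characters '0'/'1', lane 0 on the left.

predicate = 11000000

lanes per group: 256·2/64 = 8
AVL=2 ≤ VLMAX=8, so vl = 2
bits (lane 0 leftmost): 11000000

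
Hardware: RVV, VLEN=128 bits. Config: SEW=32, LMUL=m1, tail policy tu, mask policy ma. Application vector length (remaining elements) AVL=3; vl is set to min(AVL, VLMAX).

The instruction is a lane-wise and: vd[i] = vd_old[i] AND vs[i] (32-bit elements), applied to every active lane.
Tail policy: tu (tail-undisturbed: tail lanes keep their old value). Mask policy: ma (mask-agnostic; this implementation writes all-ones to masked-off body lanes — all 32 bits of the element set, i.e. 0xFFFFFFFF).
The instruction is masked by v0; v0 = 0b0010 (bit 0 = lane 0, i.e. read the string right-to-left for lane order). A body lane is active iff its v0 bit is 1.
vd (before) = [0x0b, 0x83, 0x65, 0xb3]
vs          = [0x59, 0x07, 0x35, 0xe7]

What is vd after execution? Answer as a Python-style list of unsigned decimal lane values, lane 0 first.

vd = [4294967295, 3, 4294967295, 179]

VLMAX = VLEN×LMUL/SEW = 128×1/32 = 4
vl = min(AVL, VLMAX) = min(3, 4) = 3
  i=0: mask-off/ones → 4294967295
  i=1: and(0x83,0x07) → 3
  i=2: mask-off/ones → 4294967295
  i=3: tail/keep → 179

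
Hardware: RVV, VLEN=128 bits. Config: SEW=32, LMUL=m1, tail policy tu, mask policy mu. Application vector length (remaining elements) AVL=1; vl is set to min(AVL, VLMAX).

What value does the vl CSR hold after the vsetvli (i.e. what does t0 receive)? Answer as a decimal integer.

VLMAX = (128 × 1) / 32 = 4 lanes
AVL=1 ≤ VLMAX=4, so vl = 1

vl = 1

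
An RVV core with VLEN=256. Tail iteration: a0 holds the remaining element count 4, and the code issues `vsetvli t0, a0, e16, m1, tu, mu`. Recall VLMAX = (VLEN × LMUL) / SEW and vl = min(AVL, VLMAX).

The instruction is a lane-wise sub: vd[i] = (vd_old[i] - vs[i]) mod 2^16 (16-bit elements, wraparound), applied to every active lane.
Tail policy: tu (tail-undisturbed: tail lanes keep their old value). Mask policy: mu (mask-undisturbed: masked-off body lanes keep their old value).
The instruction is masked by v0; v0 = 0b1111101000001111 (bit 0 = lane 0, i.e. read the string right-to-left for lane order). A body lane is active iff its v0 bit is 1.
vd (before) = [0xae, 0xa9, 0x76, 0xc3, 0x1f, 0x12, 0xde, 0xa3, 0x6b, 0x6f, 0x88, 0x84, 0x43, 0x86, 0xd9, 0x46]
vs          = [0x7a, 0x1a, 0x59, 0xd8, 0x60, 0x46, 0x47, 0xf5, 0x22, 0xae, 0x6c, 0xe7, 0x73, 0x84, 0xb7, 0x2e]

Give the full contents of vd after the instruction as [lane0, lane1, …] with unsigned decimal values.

vd = [52, 143, 29, 65515, 31, 18, 222, 163, 107, 111, 136, 132, 67, 134, 217, 70]

VLMAX = VLEN×LMUL/SEW = 256×1/16 = 16
vl = min(AVL, VLMAX) = min(4, 16) = 4
vd[0] sub(0xae,0x7a) -> 0x34
vd[1] sub(0xa9,0x1a) -> 0x8f
vd[2] sub(0x76,0x59) -> 0x1d
vd[3] sub(0xc3,0xd8) -> 0xffeb
vd[4] tail/keep -> 0x1f
vd[5] tail/keep -> 0x12
vd[6] tail/keep -> 0xde
vd[7] tail/keep -> 0xa3
vd[8] tail/keep -> 0x6b
vd[9] tail/keep -> 0x6f
vd[10] tail/keep -> 0x88
vd[11] tail/keep -> 0x84
vd[12] tail/keep -> 0x43
vd[13] tail/keep -> 0x86
vd[14] tail/keep -> 0xd9
vd[15] tail/keep -> 0x46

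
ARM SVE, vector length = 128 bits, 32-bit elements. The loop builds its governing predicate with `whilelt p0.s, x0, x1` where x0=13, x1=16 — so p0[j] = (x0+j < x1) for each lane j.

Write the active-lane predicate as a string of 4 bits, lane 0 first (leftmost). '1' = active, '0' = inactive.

128-bit reg / 32-bit elem → 4 lanes
p0[j] = (13+j < 16); true for j=0..2 → 3 lanes set
bits (lane 0 leftmost): 1110

predicate = 1110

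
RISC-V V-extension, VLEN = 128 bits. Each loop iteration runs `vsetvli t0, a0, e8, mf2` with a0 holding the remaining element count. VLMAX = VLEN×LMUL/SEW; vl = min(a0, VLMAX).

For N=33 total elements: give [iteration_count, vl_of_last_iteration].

VLMAX = VLEN×LMUL/SEW = 128×1/2/8 = 8
33 elements at 8/iter → 5 passes, remainder 1 on the last

[iterations, last_vl] = [5, 1]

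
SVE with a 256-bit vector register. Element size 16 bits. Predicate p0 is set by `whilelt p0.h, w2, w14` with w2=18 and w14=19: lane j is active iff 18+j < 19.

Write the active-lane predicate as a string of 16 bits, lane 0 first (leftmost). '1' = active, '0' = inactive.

predicate = 1000000000000000

lane count: 256 div 16 = 16
whilelt: lane j active iff 18+j < 19 → j < 1 → 1 active
bits (lane 0 leftmost): 1000000000000000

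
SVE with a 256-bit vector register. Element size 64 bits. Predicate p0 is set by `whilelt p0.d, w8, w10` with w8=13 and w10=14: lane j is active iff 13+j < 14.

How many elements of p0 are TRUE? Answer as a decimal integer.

register lanes = 256/64 = 4
active while 13+j < 14, i.e. j ∈ [0,1) capped at 4 ⇒ 1

vl = 1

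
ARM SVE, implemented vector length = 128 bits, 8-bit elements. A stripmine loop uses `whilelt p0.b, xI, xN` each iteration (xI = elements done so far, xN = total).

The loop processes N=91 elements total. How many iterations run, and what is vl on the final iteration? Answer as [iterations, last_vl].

[iterations, last_vl] = [6, 11]

128-bit reg / 8-bit elem → 16 lanes
N=91: ⌈91/16⌉ = 6 iters; last vl = 91 − 5×16 = 11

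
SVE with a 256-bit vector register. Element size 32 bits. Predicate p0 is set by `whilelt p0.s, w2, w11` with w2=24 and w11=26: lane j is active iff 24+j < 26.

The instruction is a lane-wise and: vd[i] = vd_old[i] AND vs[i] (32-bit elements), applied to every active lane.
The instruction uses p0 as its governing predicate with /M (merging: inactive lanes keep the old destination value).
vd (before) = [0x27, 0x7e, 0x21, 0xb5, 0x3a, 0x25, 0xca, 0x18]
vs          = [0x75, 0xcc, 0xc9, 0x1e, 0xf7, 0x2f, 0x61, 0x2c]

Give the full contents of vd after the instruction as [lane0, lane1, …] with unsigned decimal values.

vd = [37, 76, 33, 181, 58, 37, 202, 24]

register lanes = 256/32 = 8
active while 24+j < 26, i.e. j ∈ [0,2) capped at 8 ⇒ 2
[0] and(0x27,0x75) = 0x25
[1] and(0x7e,0xcc) = 0x4c
[2] tail/keep = 0x21
[3] tail/keep = 0xb5
[4] tail/keep = 0x3a
[5] tail/keep = 0x25
[6] tail/keep = 0xca
[7] tail/keep = 0x18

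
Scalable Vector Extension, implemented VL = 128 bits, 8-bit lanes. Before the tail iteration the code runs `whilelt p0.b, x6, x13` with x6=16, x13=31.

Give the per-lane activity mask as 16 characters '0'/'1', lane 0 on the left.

predicate = 1111111111111110

128-bit reg / 8-bit elem → 16 lanes
whilelt: lane j active iff 16+j < 31 → j < 15 → 15 active
bits (lane 0 leftmost): 1111111111111110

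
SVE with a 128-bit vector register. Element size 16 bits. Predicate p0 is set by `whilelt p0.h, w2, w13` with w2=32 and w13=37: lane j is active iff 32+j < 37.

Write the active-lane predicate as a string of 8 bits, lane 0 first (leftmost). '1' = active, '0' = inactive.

register lanes = 128/16 = 8
p0[j] = (32+j < 37); true for j=0..4 → 5 lanes set
bits (lane 0 leftmost): 11111000

predicate = 11111000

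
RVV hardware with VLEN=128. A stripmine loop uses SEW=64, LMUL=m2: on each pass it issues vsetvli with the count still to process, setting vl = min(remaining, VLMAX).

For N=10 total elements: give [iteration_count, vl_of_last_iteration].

[iterations, last_vl] = [3, 2]

VLMAX = VLEN×LMUL/SEW = 128×2/64 = 4
10 elements at 4/iter → 3 passes, remainder 2 on the last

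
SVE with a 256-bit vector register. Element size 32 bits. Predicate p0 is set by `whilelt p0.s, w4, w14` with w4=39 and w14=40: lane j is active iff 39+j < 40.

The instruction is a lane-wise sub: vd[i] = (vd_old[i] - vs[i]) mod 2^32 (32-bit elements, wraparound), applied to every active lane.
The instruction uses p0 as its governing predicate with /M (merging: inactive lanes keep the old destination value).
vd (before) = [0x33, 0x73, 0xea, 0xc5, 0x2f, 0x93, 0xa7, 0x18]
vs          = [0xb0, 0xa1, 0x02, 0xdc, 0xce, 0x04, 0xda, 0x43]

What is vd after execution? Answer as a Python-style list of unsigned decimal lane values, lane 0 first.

lane count: 256 div 32 = 8
p0[j] = (39+j < 40); true for j=0..0 → 1 lanes set
lane  0: sub(0x33,0xb0) ⇒ 0xffffff83
lane  1: tail/keep ⇒ 0x73
lane  2: tail/keep ⇒ 0xea
lane  3: tail/keep ⇒ 0xc5
lane  4: tail/keep ⇒ 0x2f
lane  5: tail/keep ⇒ 0x93
lane  6: tail/keep ⇒ 0xa7
lane  7: tail/keep ⇒ 0x18

vd = [4294967171, 115, 234, 197, 47, 147, 167, 24]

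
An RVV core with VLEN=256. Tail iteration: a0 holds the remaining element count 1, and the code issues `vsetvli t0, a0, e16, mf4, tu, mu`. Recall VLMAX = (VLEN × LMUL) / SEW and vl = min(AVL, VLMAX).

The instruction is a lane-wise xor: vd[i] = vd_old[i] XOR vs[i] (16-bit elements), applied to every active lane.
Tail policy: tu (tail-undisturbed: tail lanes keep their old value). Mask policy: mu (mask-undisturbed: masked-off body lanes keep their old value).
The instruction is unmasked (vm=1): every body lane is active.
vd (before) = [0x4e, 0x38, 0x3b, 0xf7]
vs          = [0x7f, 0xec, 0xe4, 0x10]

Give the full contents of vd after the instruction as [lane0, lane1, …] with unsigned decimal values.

lanes per group: 256·1/4/16 = 4
AVL=1 ≤ VLMAX=4, so vl = 1
lane  0: xor(0x4e,0x7f) ⇒ 0x31
lane  1: tail/keep ⇒ 0x38
lane  2: tail/keep ⇒ 0x3b
lane  3: tail/keep ⇒ 0xf7

vd = [49, 56, 59, 247]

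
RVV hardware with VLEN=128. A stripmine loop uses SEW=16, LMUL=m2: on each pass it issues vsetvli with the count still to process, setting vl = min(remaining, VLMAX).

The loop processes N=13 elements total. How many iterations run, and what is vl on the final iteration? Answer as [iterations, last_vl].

[iterations, last_vl] = [1, 13]

VLMAX = (128 × 2) / 16 = 16 lanes
N=13: ⌈13/16⌉ = 1 iters; last vl = 13 − 0×16 = 13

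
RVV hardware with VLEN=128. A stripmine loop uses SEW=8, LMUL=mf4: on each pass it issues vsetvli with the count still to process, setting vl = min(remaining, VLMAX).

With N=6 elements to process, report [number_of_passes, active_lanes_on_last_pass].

[iterations, last_vl] = [2, 2]

lanes per group: 128·1/4/8 = 4
N=6: ⌈6/4⌉ = 2 iters; last vl = 6 − 1×4 = 2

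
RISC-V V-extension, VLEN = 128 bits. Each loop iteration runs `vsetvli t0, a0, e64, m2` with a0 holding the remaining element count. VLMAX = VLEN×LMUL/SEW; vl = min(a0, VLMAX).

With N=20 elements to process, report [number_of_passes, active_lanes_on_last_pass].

VLMAX = (128 × 2) / 64 = 4 lanes
N=20: ⌈20/4⌉ = 5 iters; last vl = 20 − 4×4 = 4

[iterations, last_vl] = [5, 4]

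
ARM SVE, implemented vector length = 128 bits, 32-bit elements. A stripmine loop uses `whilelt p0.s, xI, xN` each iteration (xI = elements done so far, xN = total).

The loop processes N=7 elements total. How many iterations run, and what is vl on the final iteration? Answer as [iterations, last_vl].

register lanes = 128/32 = 4
iterations = ceil(7/4) = 2; final-pass vl = 3

[iterations, last_vl] = [2, 3]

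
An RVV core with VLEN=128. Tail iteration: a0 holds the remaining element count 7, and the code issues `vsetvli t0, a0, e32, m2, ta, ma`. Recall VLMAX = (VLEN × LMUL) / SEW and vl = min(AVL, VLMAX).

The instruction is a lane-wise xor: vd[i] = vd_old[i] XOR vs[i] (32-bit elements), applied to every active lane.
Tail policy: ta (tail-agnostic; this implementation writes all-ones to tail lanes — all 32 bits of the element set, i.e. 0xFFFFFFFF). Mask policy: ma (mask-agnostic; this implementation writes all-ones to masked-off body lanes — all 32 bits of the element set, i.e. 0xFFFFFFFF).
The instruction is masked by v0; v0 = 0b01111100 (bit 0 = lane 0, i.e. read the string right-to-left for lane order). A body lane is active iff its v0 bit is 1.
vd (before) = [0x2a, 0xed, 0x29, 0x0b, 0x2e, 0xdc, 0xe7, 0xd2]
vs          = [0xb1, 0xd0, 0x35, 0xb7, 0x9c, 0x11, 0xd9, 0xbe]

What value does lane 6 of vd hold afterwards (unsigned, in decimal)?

lanes per group: 128·2/32 = 8
AVL=7 ≤ VLMAX=8, so vl = 7
lane  0: mask-off/ones ⇒ 0xffffffff
lane  1: mask-off/ones ⇒ 0xffffffff
lane  2: xor(0x29,0x35) ⇒ 0x1c
lane  3: xor(0x0b,0xb7) ⇒ 0xbc
lane  4: xor(0x2e,0x9c) ⇒ 0xb2
lane  5: xor(0xdc,0x11) ⇒ 0xcd
lane  6: xor(0xe7,0xd9) ⇒ 0x3e
lane  7: tail/ones ⇒ 0xffffffff

vd[6] = 62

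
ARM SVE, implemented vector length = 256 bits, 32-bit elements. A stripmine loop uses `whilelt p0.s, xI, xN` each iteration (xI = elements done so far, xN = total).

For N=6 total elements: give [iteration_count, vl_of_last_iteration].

register lanes = 256/32 = 8
iterations = ceil(6/8) = 1; final-pass vl = 6

[iterations, last_vl] = [1, 6]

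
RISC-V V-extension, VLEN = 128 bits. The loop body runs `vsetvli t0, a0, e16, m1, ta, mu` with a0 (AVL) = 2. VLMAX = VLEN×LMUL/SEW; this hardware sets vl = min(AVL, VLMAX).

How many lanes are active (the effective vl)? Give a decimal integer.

vl = 2

VLMAX = (128 × 1) / 16 = 8 lanes
AVL=2 ≤ VLMAX=8, so vl = 2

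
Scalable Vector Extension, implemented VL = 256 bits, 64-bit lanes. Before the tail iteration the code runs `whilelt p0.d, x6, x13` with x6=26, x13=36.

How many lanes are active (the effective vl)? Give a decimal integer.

vl = 4

register lanes = 256/64 = 4
whilelt: lane j active iff 26+j < 36 → j < 10 → 4 active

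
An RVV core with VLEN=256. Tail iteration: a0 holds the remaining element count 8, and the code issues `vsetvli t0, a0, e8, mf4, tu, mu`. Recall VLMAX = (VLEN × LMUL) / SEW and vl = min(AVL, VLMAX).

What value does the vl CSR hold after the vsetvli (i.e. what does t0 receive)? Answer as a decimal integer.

lanes per group: 256·1/4/8 = 8
vl ← min(8, 8) = 8

vl = 8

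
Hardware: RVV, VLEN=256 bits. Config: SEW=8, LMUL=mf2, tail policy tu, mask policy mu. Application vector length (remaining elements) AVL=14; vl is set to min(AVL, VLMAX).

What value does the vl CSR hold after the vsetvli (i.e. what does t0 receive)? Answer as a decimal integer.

vl = 14

lanes per group: 256·1/2/8 = 16
AVL=14 ≤ VLMAX=16, so vl = 14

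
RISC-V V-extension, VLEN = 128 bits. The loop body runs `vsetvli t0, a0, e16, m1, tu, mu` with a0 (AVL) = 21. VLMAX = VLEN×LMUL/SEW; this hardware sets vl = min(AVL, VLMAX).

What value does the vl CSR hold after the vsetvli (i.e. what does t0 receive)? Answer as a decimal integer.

vl = 8

VLMAX = (128 × 1) / 16 = 8 lanes
AVL=21 > VLMAX=8, so vl = 8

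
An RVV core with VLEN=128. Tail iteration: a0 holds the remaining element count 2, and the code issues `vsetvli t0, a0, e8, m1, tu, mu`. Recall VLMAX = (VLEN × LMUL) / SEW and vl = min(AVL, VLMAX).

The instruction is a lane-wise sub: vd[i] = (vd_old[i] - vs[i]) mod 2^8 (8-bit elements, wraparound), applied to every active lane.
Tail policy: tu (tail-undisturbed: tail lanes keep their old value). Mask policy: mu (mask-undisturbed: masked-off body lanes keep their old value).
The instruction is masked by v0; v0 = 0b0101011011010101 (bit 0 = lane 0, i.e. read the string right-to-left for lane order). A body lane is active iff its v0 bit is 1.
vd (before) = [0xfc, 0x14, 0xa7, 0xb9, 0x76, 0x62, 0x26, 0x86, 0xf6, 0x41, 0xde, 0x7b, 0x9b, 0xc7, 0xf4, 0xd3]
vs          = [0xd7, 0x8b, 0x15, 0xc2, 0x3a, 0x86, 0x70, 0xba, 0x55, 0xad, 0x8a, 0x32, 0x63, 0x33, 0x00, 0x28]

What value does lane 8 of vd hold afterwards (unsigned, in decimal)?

lanes per group: 128·1/8 = 16
vl = min(AVL, VLMAX) = min(2, 16) = 2
  i=0: sub(0xfc,0xd7) → 37
  i=1: mask-off/keep → 20
  i=2: tail/keep → 167
  i=3: tail/keep → 185
  i=4: tail/keep → 118
  i=5: tail/keep → 98
  i=6: tail/keep → 38
  i=7: tail/keep → 134
  i=8: tail/keep → 246
  i=9: tail/keep → 65
  i=10: tail/keep → 222
  i=11: tail/keep → 123
  i=12: tail/keep → 155
  i=13: tail/keep → 199
  i=14: tail/keep → 244
  i=15: tail/keep → 211

vd[8] = 246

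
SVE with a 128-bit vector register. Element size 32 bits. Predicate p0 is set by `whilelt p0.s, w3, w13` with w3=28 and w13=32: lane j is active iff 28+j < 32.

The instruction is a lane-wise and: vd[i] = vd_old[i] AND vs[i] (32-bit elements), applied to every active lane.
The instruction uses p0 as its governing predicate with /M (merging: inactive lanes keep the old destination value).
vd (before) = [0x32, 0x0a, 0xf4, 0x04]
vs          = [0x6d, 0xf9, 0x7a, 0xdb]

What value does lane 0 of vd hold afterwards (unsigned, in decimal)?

vd[0] = 32

128-bit reg / 32-bit elem → 4 lanes
whilelt: lane j active iff 28+j < 32 → j < 4 → 4 active
vd[0] and(0x32,0x6d) -> 0x20
vd[1] and(0x0a,0xf9) -> 0x08
vd[2] and(0xf4,0x7a) -> 0x70
vd[3] and(0x04,0xdb) -> 0x00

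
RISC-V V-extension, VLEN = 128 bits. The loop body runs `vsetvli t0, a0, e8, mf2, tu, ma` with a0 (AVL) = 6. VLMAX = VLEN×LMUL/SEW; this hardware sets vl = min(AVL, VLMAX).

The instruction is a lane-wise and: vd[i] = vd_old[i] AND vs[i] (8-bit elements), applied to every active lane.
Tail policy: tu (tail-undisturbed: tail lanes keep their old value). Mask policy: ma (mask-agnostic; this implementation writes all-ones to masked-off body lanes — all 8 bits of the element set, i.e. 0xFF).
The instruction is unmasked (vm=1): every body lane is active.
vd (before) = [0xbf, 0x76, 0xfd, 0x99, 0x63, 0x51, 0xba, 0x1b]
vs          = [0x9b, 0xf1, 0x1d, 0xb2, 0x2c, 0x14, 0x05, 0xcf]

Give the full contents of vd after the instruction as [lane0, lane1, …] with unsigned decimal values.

vd = [155, 112, 29, 144, 32, 16, 186, 27]

VLMAX = (128 × 1/2) / 8 = 8 lanes
vl ← min(6, 8) = 6
[0] and(0xbf,0x9b) = 0x9b
[1] and(0x76,0xf1) = 0x70
[2] and(0xfd,0x1d) = 0x1d
[3] and(0x99,0xb2) = 0x90
[4] and(0x63,0x2c) = 0x20
[5] and(0x51,0x14) = 0x10
[6] tail/keep = 0xba
[7] tail/keep = 0x1b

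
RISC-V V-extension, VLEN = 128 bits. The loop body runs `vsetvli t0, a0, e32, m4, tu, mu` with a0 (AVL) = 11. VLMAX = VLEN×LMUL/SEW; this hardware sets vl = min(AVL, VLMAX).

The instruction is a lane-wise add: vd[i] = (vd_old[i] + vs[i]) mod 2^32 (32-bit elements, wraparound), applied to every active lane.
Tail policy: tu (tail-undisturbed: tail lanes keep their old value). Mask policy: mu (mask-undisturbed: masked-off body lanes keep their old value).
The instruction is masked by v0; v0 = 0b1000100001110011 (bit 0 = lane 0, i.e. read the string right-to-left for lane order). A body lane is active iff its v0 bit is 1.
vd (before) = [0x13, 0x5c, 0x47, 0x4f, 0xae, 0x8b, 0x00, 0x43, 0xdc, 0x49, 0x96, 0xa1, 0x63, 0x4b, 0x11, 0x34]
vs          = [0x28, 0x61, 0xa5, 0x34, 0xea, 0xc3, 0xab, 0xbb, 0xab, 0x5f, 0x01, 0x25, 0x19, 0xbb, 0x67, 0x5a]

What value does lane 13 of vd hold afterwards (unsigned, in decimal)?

VLMAX = (128 × 4) / 32 = 16 lanes
vl = min(AVL, VLMAX) = min(11, 16) = 11
vd[0] add(0x13,0x28) -> 0x3b
vd[1] add(0x5c,0x61) -> 0xbd
vd[2] mask-off/keep -> 0x47
vd[3] mask-off/keep -> 0x4f
vd[4] add(0xae,0xea) -> 0x198
vd[5] add(0x8b,0xc3) -> 0x14e
vd[6] add(0x00,0xab) -> 0xab
vd[7] mask-off/keep -> 0x43
vd[8] mask-off/keep -> 0xdc
vd[9] mask-off/keep -> 0x49
vd[10] mask-off/keep -> 0x96
vd[11] tail/keep -> 0xa1
vd[12] tail/keep -> 0x63
vd[13] tail/keep -> 0x4b
vd[14] tail/keep -> 0x11
vd[15] tail/keep -> 0x34

vd[13] = 75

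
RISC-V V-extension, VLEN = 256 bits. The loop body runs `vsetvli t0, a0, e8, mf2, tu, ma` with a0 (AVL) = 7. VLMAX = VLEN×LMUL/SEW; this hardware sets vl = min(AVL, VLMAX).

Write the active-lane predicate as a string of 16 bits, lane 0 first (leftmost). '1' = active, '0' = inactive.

predicate = 1111111000000000

VLMAX = VLEN×LMUL/SEW = 256×1/2/8 = 16
vl = min(AVL, VLMAX) = min(7, 16) = 7
bits (lane 0 leftmost): 1111111000000000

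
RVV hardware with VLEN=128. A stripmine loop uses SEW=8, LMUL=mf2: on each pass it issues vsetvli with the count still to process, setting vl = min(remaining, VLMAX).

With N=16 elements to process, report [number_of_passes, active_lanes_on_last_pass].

[iterations, last_vl] = [2, 8]

lanes per group: 128·1/2/8 = 8
N=16: ⌈16/8⌉ = 2 iters; last vl = 16 − 1×8 = 8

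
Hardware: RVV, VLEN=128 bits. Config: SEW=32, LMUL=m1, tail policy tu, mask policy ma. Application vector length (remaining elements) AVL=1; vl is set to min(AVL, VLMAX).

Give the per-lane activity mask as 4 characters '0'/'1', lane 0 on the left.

predicate = 1000

VLMAX = (128 × 1) / 32 = 4 lanes
vl ← min(1, 4) = 1
bits (lane 0 leftmost): 1000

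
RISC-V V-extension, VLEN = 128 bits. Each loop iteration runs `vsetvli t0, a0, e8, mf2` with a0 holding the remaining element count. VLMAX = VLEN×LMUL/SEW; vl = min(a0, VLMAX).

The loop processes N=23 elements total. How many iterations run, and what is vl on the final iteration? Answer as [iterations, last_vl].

VLMAX = (128 × 1/2) / 8 = 8 lanes
N=23: ⌈23/8⌉ = 3 iters; last vl = 23 − 2×8 = 7

[iterations, last_vl] = [3, 7]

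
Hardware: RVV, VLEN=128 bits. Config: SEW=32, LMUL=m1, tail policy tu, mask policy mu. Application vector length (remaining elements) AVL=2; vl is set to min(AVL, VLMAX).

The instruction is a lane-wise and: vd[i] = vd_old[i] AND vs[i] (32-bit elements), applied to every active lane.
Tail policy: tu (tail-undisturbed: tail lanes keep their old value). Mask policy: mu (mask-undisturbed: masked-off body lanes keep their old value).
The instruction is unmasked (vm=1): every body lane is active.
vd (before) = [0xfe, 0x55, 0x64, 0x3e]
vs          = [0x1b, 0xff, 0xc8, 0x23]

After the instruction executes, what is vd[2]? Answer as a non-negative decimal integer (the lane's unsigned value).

vd[2] = 100

lanes per group: 128·1/32 = 4
vl ← min(2, 4) = 2
  i=0: and(0xfe,0x1b) → 26
  i=1: and(0x55,0xff) → 85
  i=2: tail/keep → 100
  i=3: tail/keep → 62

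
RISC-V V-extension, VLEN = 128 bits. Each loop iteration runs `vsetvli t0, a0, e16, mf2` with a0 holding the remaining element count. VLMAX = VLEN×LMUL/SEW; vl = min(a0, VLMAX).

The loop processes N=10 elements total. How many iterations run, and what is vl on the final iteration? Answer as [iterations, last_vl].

VLMAX = (128 × 1/2) / 16 = 4 lanes
iterations = ceil(10/4) = 3; final-pass vl = 2

[iterations, last_vl] = [3, 2]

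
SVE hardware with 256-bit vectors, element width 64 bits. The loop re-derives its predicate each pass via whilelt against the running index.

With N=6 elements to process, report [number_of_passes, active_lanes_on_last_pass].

[iterations, last_vl] = [2, 2]

256-bit reg / 64-bit elem → 4 lanes
iterations = ceil(6/4) = 2; final-pass vl = 2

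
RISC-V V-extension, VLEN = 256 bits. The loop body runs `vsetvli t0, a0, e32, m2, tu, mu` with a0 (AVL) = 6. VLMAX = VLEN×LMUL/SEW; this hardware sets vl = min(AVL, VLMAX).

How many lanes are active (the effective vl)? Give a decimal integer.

vl = 6

VLMAX = VLEN×LMUL/SEW = 256×2/32 = 16
AVL=6 ≤ VLMAX=16, so vl = 6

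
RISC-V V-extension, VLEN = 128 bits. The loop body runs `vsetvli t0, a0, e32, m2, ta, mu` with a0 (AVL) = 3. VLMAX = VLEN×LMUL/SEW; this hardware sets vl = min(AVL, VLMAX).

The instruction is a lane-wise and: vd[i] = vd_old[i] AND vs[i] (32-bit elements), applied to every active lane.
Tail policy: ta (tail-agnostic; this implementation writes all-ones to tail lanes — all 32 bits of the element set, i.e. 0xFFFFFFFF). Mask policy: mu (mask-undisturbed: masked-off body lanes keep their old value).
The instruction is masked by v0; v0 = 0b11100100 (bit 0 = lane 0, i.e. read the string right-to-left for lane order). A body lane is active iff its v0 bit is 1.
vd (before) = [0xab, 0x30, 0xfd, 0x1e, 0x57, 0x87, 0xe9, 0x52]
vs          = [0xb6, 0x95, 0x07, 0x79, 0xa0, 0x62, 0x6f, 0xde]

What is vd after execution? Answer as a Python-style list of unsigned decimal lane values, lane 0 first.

vd = [171, 48, 5, 4294967295, 4294967295, 4294967295, 4294967295, 4294967295]

lanes per group: 128·2/32 = 8
vl = min(AVL, VLMAX) = min(3, 8) = 3
vd[0] mask-off/keep -> 0xab
vd[1] mask-off/keep -> 0x30
vd[2] and(0xfd,0x07) -> 0x05
vd[3] tail/ones -> 0xffffffff
vd[4] tail/ones -> 0xffffffff
vd[5] tail/ones -> 0xffffffff
vd[6] tail/ones -> 0xffffffff
vd[7] tail/ones -> 0xffffffff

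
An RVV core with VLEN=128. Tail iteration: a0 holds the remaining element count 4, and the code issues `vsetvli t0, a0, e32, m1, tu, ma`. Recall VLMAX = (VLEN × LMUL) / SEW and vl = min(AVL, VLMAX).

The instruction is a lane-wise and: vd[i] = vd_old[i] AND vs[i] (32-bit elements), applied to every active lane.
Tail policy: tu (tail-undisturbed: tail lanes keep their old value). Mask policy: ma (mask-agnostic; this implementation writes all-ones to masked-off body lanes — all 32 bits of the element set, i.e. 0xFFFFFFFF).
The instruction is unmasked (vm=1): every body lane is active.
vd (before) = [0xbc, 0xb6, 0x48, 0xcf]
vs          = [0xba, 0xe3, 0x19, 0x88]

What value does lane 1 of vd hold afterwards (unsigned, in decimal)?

lanes per group: 128·1/32 = 4
AVL=4 ≤ VLMAX=4, so vl = 4
lane  0: and(0xbc,0xba) ⇒ 0xb8
lane  1: and(0xb6,0xe3) ⇒ 0xa2
lane  2: and(0x48,0x19) ⇒ 0x08
lane  3: and(0xcf,0x88) ⇒ 0x88

vd[1] = 162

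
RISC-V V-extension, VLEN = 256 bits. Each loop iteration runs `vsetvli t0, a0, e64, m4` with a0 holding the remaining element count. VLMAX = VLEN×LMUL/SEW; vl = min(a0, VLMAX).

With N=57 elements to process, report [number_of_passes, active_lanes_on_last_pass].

[iterations, last_vl] = [4, 9]

VLMAX = (256 × 4) / 64 = 16 lanes
57 elements at 16/iter → 4 passes, remainder 9 on the last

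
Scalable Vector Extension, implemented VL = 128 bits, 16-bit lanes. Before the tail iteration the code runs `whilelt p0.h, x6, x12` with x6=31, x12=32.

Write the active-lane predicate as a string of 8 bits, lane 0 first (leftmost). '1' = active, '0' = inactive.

predicate = 10000000

register lanes = 128/16 = 8
p0[j] = (31+j < 32); true for j=0..0 → 1 lanes set
bits (lane 0 leftmost): 10000000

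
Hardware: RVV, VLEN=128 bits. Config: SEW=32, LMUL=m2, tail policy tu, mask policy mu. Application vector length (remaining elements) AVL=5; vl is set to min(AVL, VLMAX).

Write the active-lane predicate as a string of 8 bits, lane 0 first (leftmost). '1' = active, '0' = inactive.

predicate = 11111000

VLMAX = VLEN×LMUL/SEW = 128×2/32 = 8
vl = min(AVL, VLMAX) = min(5, 8) = 5
bits (lane 0 leftmost): 11111000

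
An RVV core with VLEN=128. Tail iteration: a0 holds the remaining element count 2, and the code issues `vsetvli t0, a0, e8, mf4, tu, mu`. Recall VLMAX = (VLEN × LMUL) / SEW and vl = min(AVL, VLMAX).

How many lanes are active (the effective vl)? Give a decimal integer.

VLMAX = (128 × 1/4) / 8 = 4 lanes
vl ← min(2, 4) = 2

vl = 2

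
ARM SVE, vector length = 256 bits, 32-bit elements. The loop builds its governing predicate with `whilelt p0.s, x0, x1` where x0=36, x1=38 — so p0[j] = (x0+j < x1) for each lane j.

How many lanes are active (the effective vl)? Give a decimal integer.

256-bit reg / 32-bit elem → 8 lanes
whilelt: lane j active iff 36+j < 38 → j < 2 → 2 active

vl = 2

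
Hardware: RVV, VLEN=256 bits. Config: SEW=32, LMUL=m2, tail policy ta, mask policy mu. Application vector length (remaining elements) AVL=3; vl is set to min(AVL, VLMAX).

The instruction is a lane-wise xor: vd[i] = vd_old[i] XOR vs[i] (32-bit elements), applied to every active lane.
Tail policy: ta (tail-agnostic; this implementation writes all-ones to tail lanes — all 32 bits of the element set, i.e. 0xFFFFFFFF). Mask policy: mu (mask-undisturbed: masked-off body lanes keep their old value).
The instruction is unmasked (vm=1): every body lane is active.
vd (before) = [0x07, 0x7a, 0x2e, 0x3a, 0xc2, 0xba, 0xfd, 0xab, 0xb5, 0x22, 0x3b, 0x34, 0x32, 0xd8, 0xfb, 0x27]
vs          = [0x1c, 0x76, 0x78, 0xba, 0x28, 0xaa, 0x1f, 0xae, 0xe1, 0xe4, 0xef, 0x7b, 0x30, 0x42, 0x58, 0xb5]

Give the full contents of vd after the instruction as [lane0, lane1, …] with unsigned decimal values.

vd = [27, 12, 86, 4294967295, 4294967295, 4294967295, 4294967295, 4294967295, 4294967295, 4294967295, 4294967295, 4294967295, 4294967295, 4294967295, 4294967295, 4294967295]

VLMAX = VLEN×LMUL/SEW = 256×2/32 = 16
AVL=3 ≤ VLMAX=16, so vl = 3
  i=0: xor(0x07,0x1c) → 27
  i=1: xor(0x7a,0x76) → 12
  i=2: xor(0x2e,0x78) → 86
  i=3: tail/ones → 4294967295
  i=4: tail/ones → 4294967295
  i=5: tail/ones → 4294967295
  i=6: tail/ones → 4294967295
  i=7: tail/ones → 4294967295
  i=8: tail/ones → 4294967295
  i=9: tail/ones → 4294967295
  i=10: tail/ones → 4294967295
  i=11: tail/ones → 4294967295
  i=12: tail/ones → 4294967295
  i=13: tail/ones → 4294967295
  i=14: tail/ones → 4294967295
  i=15: tail/ones → 4294967295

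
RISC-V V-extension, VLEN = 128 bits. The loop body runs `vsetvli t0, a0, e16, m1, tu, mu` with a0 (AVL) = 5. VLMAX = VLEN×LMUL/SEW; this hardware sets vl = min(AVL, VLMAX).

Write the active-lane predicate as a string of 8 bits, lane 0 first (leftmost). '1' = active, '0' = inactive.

lanes per group: 128·1/16 = 8
vl ← min(5, 8) = 5
bits (lane 0 leftmost): 11111000

predicate = 11111000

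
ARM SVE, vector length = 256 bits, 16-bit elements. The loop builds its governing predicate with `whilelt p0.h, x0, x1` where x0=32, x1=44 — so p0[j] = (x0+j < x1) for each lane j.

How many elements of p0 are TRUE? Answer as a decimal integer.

vl = 12

256-bit reg / 16-bit elem → 16 lanes
p0[j] = (32+j < 44); true for j=0..11 → 12 lanes set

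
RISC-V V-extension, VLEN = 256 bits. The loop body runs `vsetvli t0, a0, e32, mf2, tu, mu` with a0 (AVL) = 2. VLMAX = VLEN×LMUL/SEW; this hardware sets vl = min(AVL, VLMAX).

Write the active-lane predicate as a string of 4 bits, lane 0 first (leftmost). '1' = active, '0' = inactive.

predicate = 1100

VLMAX = VLEN×LMUL/SEW = 256×1/2/32 = 4
AVL=2 ≤ VLMAX=4, so vl = 2
bits (lane 0 leftmost): 1100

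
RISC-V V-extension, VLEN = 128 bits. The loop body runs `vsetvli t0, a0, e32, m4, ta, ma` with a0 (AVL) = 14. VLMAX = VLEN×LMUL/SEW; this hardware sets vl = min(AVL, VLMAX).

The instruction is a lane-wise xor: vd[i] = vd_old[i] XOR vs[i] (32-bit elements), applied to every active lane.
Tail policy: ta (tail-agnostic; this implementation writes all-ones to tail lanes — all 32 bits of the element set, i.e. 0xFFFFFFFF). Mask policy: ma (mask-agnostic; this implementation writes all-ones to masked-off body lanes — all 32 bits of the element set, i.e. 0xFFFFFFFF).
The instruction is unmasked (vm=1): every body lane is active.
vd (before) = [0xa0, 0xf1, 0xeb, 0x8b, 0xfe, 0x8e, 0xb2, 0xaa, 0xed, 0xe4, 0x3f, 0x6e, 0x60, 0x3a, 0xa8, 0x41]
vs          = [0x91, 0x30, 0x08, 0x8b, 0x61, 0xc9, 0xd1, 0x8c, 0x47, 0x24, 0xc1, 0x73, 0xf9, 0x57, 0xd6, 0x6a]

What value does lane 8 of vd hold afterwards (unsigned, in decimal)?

lanes per group: 128·4/32 = 16
AVL=14 ≤ VLMAX=16, so vl = 14
vd[0] xor(0xa0,0x91) -> 0x31
vd[1] xor(0xf1,0x30) -> 0xc1
vd[2] xor(0xeb,0x08) -> 0xe3
vd[3] xor(0x8b,0x8b) -> 0x00
vd[4] xor(0xfe,0x61) -> 0x9f
vd[5] xor(0x8e,0xc9) -> 0x47
vd[6] xor(0xb2,0xd1) -> 0x63
vd[7] xor(0xaa,0x8c) -> 0x26
vd[8] xor(0xed,0x47) -> 0xaa
vd[9] xor(0xe4,0x24) -> 0xc0
vd[10] xor(0x3f,0xc1) -> 0xfe
vd[11] xor(0x6e,0x73) -> 0x1d
vd[12] xor(0x60,0xf9) -> 0x99
vd[13] xor(0x3a,0x57) -> 0x6d
vd[14] tail/ones -> 0xffffffff
vd[15] tail/ones -> 0xffffffff

vd[8] = 170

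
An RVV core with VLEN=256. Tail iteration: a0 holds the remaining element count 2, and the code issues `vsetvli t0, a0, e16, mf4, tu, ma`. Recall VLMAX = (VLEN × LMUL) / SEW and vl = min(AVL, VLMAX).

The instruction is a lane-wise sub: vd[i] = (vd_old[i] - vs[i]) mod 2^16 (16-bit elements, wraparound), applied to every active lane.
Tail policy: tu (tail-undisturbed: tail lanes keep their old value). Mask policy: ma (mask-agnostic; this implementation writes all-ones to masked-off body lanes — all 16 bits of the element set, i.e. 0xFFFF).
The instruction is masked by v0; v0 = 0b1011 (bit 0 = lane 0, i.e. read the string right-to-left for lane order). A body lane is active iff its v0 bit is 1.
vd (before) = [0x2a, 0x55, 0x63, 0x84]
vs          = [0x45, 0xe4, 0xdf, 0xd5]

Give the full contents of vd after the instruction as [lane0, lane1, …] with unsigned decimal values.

VLMAX = (256 × 1/4) / 16 = 4 lanes
AVL=2 ≤ VLMAX=4, so vl = 2
lane  0: sub(0x2a,0x45) ⇒ 0xffe5
lane  1: sub(0x55,0xe4) ⇒ 0xff71
lane  2: tail/keep ⇒ 0x63
lane  3: tail/keep ⇒ 0x84

vd = [65509, 65393, 99, 132]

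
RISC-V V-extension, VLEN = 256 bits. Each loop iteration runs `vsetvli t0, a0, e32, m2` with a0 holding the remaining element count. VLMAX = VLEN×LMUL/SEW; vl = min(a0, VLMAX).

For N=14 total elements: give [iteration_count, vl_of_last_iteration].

[iterations, last_vl] = [1, 14]

VLMAX = VLEN×LMUL/SEW = 256×2/32 = 16
iterations = ceil(14/16) = 1; final-pass vl = 14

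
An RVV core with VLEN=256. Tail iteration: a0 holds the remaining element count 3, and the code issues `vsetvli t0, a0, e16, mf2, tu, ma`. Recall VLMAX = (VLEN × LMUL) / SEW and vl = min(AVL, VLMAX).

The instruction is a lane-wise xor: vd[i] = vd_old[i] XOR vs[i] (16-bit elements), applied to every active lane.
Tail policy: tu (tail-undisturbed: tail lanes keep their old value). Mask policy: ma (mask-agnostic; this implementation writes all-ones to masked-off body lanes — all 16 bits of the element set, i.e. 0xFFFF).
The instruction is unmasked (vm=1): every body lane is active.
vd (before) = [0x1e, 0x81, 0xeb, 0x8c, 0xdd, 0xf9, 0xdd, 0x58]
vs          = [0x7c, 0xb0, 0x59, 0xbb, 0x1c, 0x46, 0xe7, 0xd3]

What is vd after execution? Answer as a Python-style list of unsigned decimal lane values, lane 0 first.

lanes per group: 256·1/2/16 = 8
vl ← min(3, 8) = 3
  i=0: xor(0x1e,0x7c) → 98
  i=1: xor(0x81,0xb0) → 49
  i=2: xor(0xeb,0x59) → 178
  i=3: tail/keep → 140
  i=4: tail/keep → 221
  i=5: tail/keep → 249
  i=6: tail/keep → 221
  i=7: tail/keep → 88

vd = [98, 49, 178, 140, 221, 249, 221, 88]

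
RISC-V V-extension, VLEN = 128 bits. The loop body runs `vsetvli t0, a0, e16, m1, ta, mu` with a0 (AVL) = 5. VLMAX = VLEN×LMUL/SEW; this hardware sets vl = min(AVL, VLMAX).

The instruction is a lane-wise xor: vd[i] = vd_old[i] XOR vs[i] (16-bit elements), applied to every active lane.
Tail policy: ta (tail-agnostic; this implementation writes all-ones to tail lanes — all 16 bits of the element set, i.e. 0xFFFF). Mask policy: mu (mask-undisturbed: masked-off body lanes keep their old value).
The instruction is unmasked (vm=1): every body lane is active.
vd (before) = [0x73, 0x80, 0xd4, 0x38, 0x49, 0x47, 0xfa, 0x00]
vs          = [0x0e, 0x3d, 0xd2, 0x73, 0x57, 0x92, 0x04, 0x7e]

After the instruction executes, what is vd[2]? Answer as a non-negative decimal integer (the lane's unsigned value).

vd[2] = 6

VLMAX = (128 × 1) / 16 = 8 lanes
vl = min(AVL, VLMAX) = min(5, 8) = 5
[0] xor(0x73,0x0e) = 0x7d
[1] xor(0x80,0x3d) = 0xbd
[2] xor(0xd4,0xd2) = 0x06
[3] xor(0x38,0x73) = 0x4b
[4] xor(0x49,0x57) = 0x1e
[5] tail/ones = 0xffff
[6] tail/ones = 0xffff
[7] tail/ones = 0xffff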